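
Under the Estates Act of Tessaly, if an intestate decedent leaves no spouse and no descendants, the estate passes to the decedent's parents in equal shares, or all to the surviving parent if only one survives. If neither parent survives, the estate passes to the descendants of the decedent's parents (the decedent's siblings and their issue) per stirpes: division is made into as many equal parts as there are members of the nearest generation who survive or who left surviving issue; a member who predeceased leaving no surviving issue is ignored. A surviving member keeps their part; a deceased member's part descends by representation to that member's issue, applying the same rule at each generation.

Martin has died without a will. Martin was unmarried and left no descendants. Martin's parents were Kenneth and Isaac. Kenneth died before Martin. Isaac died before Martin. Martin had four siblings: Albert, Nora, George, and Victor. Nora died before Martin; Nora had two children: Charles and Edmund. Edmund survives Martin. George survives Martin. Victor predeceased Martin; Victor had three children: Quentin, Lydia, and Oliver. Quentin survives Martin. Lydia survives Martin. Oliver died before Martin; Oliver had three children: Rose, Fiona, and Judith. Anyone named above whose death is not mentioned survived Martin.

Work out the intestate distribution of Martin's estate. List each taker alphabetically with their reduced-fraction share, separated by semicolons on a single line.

Albert 1/4; Charles 1/8; Edmund 1/8; Fiona 1/36; George 1/4; Judith 1/36; Lydia 1/12; Quentin 1/12; Rose 1/36

Neither parent survives and there are no descendants, so the estate passes to Martin's siblings and their issue per stirpes.
The estate is divided into 4 equal shares of 1/4 among Albert, Nora, George, Victor.
Albert is living and takes 1/4.
Nora predeceased; the 1/4 allotted to Nora's branch passes to Nora's issue by representation.
The 1/4 is divided into 2 equal shares of 1/8 among Charles, Edmund.
Charles is living and takes 1/8.
Edmund is living and takes 1/8.
George is living and takes 1/4.
Victor predeceased; the 1/4 allotted to Victor's branch passes to Victor's issue by representation.
The 1/4 is divided into 3 equal shares of 1/12 among Quentin, Lydia, Oliver.
Quentin is living and takes 1/12.
Lydia is living and takes 1/12.
Oliver predeceased; the 1/12 allotted to Oliver's branch passes to Oliver's issue by representation.
The 1/12 is divided into 3 equal shares of 1/36 among Rose, Fiona, Judith.
Rose is living and takes 1/36.
Fiona is living and takes 1/36.
Judith is living and takes 1/36.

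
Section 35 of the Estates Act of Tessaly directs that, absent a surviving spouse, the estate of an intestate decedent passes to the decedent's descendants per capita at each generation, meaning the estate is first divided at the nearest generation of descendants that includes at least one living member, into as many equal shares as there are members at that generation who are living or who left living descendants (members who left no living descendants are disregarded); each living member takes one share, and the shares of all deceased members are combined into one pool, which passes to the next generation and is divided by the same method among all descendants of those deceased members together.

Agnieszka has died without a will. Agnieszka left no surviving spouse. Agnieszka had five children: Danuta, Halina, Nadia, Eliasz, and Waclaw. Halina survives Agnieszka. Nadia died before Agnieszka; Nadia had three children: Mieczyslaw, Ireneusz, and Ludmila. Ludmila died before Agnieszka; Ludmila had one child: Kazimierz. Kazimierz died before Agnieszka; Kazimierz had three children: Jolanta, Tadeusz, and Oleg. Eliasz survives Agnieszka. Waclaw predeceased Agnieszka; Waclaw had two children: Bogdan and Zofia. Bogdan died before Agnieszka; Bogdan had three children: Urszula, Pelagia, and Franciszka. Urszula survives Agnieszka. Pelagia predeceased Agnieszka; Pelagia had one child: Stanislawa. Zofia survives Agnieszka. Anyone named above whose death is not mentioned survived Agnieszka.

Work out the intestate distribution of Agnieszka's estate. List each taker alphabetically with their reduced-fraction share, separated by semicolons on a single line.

Danuta 1/5; Eliasz 1/5; Franciszka 1/25; Halina 1/5; Ireneusz 2/25; Jolanta 1/50; Mieczyslaw 2/25; Oleg 1/50; Stanislawa 1/50; Tadeusz 1/50; Urszula 1/25; Zofia 2/25

There is no surviving spouse, so the entire estate passes to Agnieszka's descendants per capita at each generation.
At generation 1 (Danuta, Halina, Nadia, Eliasz, Waclaw) there are 5 shares of (1)/5 = 1/5 each.
Living: Danuta, Halina, and Eliasz — each takes 1/5.
Deceased: Nadia and Waclaw. Their combined 2/5 is pooled and carried to generation 2.
At generation 2 (Mieczyslaw, Ireneusz, Ludmila, Bogdan, Zofia) there are 5 shares of (2/5)/5 = 2/25 each.
Living: Mieczyslaw, Ireneusz, and Zofia — each takes 2/25.
Deceased: Ludmila and Bogdan. Their combined 4/25 is pooled and carried to generation 3.
At generation 3 (Kazimierz, Urszula, Pelagia, Franciszka) there are 4 shares of (4/25)/4 = 1/25 each.
Living: Urszula and Franciszka — each takes 1/25.
Deceased: Kazimierz and Pelagia. Their combined 2/25 is pooled and carried to generation 4.
At generation 4 (Jolanta, Tadeusz, Oleg, Stanislawa) there are 4 shares of (2/25)/4 = 1/50 each.
Living: Jolanta, Tadeusz, Oleg, and Stanislawa — each takes 1/50.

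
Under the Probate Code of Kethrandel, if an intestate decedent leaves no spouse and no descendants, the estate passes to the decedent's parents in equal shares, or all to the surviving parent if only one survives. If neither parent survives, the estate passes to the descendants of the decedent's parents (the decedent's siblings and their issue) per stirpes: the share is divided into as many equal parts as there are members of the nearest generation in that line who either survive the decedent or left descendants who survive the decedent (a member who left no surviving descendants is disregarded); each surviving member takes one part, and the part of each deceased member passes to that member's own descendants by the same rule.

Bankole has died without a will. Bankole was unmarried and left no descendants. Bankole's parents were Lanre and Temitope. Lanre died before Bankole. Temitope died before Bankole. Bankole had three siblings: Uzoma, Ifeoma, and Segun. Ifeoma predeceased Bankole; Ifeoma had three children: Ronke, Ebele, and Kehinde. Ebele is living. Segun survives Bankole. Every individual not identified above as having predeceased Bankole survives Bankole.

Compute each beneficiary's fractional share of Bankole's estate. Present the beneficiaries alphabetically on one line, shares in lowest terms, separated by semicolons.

Ebele 1/9; Kehinde 1/9; Ronke 1/9; Segun 1/3; Uzoma 1/3

Neither parent survives and there are no descendants, so the estate passes to Bankole's siblings and their issue per stirpes.
The estate is divided into 3 equal shares of 1/3 among Uzoma, Ifeoma, Segun.
Uzoma is living and takes 1/3.
Ifeoma predeceased; the 1/3 allotted to Ifeoma's branch passes to Ifeoma's issue by representation.
The 1/3 is divided into 3 equal shares of 1/9 among Ronke, Ebele, Kehinde.
Ronke is living and takes 1/9.
Ebele is living and takes 1/9.
Kehinde is living and takes 1/9.
Segun is living and takes 1/3.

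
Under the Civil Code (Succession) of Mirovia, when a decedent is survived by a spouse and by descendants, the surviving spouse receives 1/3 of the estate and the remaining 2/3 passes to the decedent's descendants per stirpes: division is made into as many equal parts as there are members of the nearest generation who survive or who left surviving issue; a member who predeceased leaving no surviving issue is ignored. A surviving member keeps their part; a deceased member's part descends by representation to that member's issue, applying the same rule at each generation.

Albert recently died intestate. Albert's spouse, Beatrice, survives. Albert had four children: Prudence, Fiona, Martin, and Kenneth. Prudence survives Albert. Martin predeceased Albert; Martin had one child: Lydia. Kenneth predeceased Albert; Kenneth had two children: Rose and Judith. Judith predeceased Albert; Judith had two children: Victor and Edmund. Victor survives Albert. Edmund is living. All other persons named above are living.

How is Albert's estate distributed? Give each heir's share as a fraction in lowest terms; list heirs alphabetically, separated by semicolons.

Beatrice, as surviving spouse, takes 1/3.
The remaining 2/3 passes to Albert's descendants per stirpes.
The 2/3 is divided into 4 equal shares of 1/6 among Prudence, Fiona, Martin, Kenneth.
Prudence is living and takes 1/6.
Fiona is living and takes 1/6.
Martin predeceased; the 1/6 allotted to Martin's branch passes to Martin's issue by representation.
Lydia is the sole taker at this level and receives the full 1/6.
Kenneth predeceased; the 1/6 allotted to Kenneth's branch passes to Kenneth's issue by representation.
The 1/6 is divided into 2 equal shares of 1/12 among Rose, Judith.
Rose is living and takes 1/12.
Judith predeceased; the 1/12 allotted to Judith's branch passes to Judith's issue by representation.
The 1/12 is divided into 2 equal shares of 1/24 among Victor, Edmund.
Victor is living and takes 1/24.
Edmund is living and takes 1/24.

Beatrice 1/3; Edmund 1/24; Fiona 1/6; Lydia 1/6; Prudence 1/6; Rose 1/12; Victor 1/24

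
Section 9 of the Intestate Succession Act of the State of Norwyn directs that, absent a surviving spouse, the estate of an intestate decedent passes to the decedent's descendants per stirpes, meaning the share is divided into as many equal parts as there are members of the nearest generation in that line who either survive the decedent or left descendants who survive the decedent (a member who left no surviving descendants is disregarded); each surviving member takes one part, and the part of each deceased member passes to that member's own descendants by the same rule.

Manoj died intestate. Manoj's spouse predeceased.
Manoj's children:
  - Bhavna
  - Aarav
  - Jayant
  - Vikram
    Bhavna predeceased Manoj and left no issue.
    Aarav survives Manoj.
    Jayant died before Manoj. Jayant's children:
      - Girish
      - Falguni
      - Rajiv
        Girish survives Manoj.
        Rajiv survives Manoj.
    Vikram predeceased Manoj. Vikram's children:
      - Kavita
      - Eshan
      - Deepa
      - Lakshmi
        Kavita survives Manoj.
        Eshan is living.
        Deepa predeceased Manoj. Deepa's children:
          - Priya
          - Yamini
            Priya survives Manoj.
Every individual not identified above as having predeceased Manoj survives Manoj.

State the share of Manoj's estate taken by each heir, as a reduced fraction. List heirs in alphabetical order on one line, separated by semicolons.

There is no surviving spouse, so the entire estate passes to Manoj's descendants per stirpes.
Bhavna left no surviving issue, so that branch lapses and is disregarded.
The estate is divided into 3 equal shares of 1/3 among Aarav, Jayant, Vikram.
Aarav is living and takes 1/3.
Jayant predeceased; the 1/3 allotted to Jayant's branch passes to Jayant's issue by representation.
The 1/3 is divided into 3 equal shares of 1/9 among Girish, Falguni, Rajiv.
Girish is living and takes 1/9.
Falguni is living and takes 1/9.
Rajiv is living and takes 1/9.
Vikram predeceased; the 1/3 allotted to Vikram's branch passes to Vikram's issue by representation.
The 1/3 is divided into 4 equal shares of 1/12 among Kavita, Eshan, Deepa, Lakshmi.
Kavita is living and takes 1/12.
Eshan is living and takes 1/12.
Deepa predeceased; the 1/12 allotted to Deepa's branch passes to Deepa's issue by representation.
The 1/12 is divided into 2 equal shares of 1/24 among Priya, Yamini.
Priya is living and takes 1/24.
Yamini is living and takes 1/24.
Lakshmi is living and takes 1/12.

Aarav 1/3; Eshan 1/12; Falguni 1/9; Girish 1/9; Kavita 1/12; Lakshmi 1/12; Priya 1/24; Rajiv 1/9; Yamini 1/24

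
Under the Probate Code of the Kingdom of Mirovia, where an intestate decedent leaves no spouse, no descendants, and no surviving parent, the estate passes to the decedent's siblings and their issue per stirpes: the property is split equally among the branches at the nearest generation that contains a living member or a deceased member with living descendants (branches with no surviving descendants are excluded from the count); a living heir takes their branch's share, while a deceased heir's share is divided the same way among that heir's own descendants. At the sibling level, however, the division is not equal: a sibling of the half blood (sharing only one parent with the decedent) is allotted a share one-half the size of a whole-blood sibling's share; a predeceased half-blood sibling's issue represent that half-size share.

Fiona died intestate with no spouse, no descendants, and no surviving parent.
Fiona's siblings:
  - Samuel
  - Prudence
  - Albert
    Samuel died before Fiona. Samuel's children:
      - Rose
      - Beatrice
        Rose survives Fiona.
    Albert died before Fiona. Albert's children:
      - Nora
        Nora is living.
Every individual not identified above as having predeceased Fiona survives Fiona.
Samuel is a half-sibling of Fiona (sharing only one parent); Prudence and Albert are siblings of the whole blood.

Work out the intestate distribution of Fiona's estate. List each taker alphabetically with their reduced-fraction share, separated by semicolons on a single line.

No spouse, descendants, or parent survives, so the estate passes to Fiona's siblings per stirpes.
Half-blood siblings count for one-half the weight of whole-blood siblings at the initial division.
Dividing 1 in proportion to weights (total weight 5/2): Samuel (weight 1/2) → 1/5; Prudence (weight 1) → 2/5; Albert (weight 1) → 2/5.
Samuel predeceased; the 1/5 allotted to Samuel's branch passes to Samuel's issue by representation.
The 1/5 is divided into 2 equal shares of 1/10 among Rose, Beatrice.
Rose is living and takes 1/10.
Beatrice is living and takes 1/10.
Prudence is living and takes 2/5.
Albert predeceased; the 2/5 allotted to Albert's branch passes to Albert's issue by representation.
Nora is the sole taker at this level and receives the full 2/5.

Beatrice 1/10; Nora 2/5; Prudence 2/5; Rose 1/10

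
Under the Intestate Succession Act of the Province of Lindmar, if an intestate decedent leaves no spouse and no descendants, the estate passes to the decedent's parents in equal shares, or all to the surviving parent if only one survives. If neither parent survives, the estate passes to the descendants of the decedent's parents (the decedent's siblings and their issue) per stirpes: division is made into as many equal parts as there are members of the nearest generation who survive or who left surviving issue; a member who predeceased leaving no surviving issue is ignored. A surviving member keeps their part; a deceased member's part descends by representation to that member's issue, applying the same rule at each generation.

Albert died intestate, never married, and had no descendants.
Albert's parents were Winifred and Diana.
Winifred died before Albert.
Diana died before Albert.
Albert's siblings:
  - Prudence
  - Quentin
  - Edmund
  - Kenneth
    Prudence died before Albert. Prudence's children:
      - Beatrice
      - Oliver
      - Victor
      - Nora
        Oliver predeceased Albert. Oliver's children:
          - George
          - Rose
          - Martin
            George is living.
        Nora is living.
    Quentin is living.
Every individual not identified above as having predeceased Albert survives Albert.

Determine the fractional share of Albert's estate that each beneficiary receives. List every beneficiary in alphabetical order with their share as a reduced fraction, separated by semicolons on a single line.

Neither parent survives and there are no descendants, so the estate passes to Albert's siblings and their issue per stirpes.
The estate is divided into 4 equal shares of 1/4 among Prudence, Quentin, Edmund, Kenneth.
Prudence predeceased; the 1/4 allotted to Prudence's branch passes to Prudence's issue by representation.
The 1/4 is divided into 4 equal shares of 1/16 among Beatrice, Oliver, Victor, Nora.
Beatrice is living and takes 1/16.
Oliver predeceased; the 1/16 allotted to Oliver's branch passes to Oliver's issue by representation.
The 1/16 is divided into 3 equal shares of 1/48 among George, Rose, Martin.
George is living and takes 1/48.
Rose is living and takes 1/48.
Martin is living and takes 1/48.
Victor is living and takes 1/16.
Nora is living and takes 1/16.
Quentin is living and takes 1/4.
Edmund is living and takes 1/4.
Kenneth is living and takes 1/4.

Beatrice 1/16; Edmund 1/4; George 1/48; Kenneth 1/4; Martin 1/48; Nora 1/16; Quentin 1/4; Rose 1/48; Victor 1/16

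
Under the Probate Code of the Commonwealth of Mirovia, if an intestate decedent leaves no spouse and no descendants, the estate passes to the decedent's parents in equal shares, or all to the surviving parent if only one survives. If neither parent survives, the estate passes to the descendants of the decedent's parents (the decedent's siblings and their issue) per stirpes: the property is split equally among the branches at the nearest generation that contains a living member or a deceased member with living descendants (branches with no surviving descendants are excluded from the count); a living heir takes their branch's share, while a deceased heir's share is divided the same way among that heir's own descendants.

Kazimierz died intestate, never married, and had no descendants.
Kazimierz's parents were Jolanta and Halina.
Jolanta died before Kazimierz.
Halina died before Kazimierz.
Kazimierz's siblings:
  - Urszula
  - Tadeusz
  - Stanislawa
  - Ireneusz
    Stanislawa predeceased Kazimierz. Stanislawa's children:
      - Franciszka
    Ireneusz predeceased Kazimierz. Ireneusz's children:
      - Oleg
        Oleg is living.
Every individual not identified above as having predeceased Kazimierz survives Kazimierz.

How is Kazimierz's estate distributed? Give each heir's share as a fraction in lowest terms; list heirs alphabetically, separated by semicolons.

Franciszka 1/4; Oleg 1/4; Tadeusz 1/4; Urszula 1/4

Neither parent survives and there are no descendants, so the estate passes to Kazimierz's siblings and their issue per stirpes.
The estate is divided into 4 equal shares of 1/4 among Urszula, Tadeusz, Stanislawa, Ireneusz.
Urszula is living and takes 1/4.
Tadeusz is living and takes 1/4.
Stanislawa predeceased; the 1/4 allotted to Stanislawa's branch passes to Stanislawa's issue by representation.
Franciszka is the sole taker at this level and receives the full 1/4.
Ireneusz predeceased; the 1/4 allotted to Ireneusz's branch passes to Ireneusz's issue by representation.
Oleg is the sole taker at this level and receives the full 1/4.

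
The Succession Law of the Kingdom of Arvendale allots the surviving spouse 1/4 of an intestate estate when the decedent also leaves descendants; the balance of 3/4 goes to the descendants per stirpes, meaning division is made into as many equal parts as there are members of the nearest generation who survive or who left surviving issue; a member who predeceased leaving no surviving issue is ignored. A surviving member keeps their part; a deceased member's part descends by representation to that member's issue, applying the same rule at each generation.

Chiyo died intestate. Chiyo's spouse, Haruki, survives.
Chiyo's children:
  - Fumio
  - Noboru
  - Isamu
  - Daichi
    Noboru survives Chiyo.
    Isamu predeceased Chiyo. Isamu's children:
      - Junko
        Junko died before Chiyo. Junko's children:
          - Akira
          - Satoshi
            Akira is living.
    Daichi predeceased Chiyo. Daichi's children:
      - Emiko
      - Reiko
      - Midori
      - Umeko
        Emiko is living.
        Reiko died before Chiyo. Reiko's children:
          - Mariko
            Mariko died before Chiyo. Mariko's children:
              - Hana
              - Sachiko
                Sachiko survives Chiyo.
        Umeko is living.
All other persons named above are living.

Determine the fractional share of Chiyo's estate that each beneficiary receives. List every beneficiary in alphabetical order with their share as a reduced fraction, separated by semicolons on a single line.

Akira 3/32; Emiko 3/64; Fumio 3/16; Hana 3/128; Haruki 1/4; Midori 3/64; Noboru 3/16; Sachiko 3/128; Satoshi 3/32; Umeko 3/64

Haruki, as surviving spouse, takes 1/4.
The remaining 3/4 passes to Chiyo's descendants per stirpes.
The 3/4 is divided into 4 equal shares of 3/16 among Fumio, Noboru, Isamu, Daichi.
Fumio is living and takes 3/16.
Noboru is living and takes 3/16.
Isamu predeceased; the 3/16 allotted to Isamu's branch passes to Isamu's issue by representation.
Junko's line is the sole branch at this level, so the full 3/16 passes to Junko's issue by representation.
The 3/16 is divided into 2 equal shares of 3/32 among Akira, Satoshi.
Akira is living and takes 3/32.
Satoshi is living and takes 3/32.
Daichi predeceased; the 3/16 allotted to Daichi's branch passes to Daichi's issue by representation.
The 3/16 is divided into 4 equal shares of 3/64 among Emiko, Reiko, Midori, Umeko.
Emiko is living and takes 3/64.
Reiko predeceased; the 3/64 allotted to Reiko's branch passes to Reiko's issue by representation.
Mariko's line is the sole branch at this level, so the full 3/64 passes to Mariko's issue by representation.
The 3/64 is divided into 2 equal shares of 3/128 among Hana, Sachiko.
Hana is living and takes 3/128.
Sachiko is living and takes 3/128.
Midori is living and takes 3/64.
Umeko is living and takes 3/64.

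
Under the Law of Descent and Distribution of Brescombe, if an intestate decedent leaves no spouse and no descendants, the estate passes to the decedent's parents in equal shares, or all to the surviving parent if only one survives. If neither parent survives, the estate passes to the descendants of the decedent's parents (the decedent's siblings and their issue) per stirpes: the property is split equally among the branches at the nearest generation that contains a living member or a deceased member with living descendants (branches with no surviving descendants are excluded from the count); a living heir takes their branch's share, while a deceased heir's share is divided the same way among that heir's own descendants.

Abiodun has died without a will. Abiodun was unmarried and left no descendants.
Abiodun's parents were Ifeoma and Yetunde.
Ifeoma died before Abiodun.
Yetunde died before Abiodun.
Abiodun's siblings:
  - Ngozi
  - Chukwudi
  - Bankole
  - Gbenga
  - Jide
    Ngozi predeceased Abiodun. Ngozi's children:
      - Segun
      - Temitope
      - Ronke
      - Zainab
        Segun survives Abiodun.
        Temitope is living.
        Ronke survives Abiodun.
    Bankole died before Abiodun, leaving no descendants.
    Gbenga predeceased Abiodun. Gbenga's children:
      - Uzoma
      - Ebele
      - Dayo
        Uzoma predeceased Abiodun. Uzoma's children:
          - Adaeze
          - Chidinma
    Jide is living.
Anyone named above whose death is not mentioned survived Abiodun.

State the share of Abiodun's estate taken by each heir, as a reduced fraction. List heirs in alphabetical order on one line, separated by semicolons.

Adaeze 1/24; Chidinma 1/24; Chukwudi 1/4; Dayo 1/12; Ebele 1/12; Jide 1/4; Ronke 1/16; Segun 1/16; Temitope 1/16; Zainab 1/16

Neither parent survives and there are no descendants, so the estate passes to Abiodun's siblings and their issue per stirpes.
Bankole left no surviving issue, so that branch lapses and is disregarded.
The estate is divided into 4 equal shares of 1/4 among Ngozi, Chukwudi, Gbenga, Jide.
Ngozi predeceased; the 1/4 allotted to Ngozi's branch passes to Ngozi's issue by representation.
The 1/4 is divided into 4 equal shares of 1/16 among Segun, Temitope, Ronke, Zainab.
Segun is living and takes 1/16.
Temitope is living and takes 1/16.
Ronke is living and takes 1/16.
Zainab is living and takes 1/16.
Chukwudi is living and takes 1/4.
Gbenga predeceased; the 1/4 allotted to Gbenga's branch passes to Gbenga's issue by representation.
The 1/4 is divided into 3 equal shares of 1/12 among Uzoma, Ebele, Dayo.
Uzoma predeceased; the 1/12 allotted to Uzoma's branch passes to Uzoma's issue by representation.
The 1/12 is divided into 2 equal shares of 1/24 among Adaeze, Chidinma.
Adaeze is living and takes 1/24.
Chidinma is living and takes 1/24.
Ebele is living and takes 1/12.
Dayo is living and takes 1/12.
Jide is living and takes 1/4.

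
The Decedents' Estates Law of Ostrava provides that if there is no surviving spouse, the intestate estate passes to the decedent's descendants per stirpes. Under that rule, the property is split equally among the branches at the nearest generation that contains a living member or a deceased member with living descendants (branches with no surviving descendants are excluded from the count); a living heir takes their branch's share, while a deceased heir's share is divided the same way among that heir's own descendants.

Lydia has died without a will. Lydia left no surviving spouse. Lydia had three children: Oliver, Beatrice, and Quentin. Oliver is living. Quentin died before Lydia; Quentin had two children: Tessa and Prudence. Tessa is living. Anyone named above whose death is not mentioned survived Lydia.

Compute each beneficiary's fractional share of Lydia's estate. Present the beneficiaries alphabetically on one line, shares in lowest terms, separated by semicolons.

There is no surviving spouse, so the entire estate passes to Lydia's descendants per stirpes.
The estate is divided into 3 equal shares of 1/3 among Oliver, Beatrice, Quentin.
Oliver is living and takes 1/3.
Beatrice is living and takes 1/3.
Quentin predeceased; the 1/3 allotted to Quentin's branch passes to Quentin's issue by representation.
The 1/3 is divided into 2 equal shares of 1/6 among Tessa, Prudence.
Tessa is living and takes 1/6.
Prudence is living and takes 1/6.

Beatrice 1/3; Oliver 1/3; Prudence 1/6; Tessa 1/6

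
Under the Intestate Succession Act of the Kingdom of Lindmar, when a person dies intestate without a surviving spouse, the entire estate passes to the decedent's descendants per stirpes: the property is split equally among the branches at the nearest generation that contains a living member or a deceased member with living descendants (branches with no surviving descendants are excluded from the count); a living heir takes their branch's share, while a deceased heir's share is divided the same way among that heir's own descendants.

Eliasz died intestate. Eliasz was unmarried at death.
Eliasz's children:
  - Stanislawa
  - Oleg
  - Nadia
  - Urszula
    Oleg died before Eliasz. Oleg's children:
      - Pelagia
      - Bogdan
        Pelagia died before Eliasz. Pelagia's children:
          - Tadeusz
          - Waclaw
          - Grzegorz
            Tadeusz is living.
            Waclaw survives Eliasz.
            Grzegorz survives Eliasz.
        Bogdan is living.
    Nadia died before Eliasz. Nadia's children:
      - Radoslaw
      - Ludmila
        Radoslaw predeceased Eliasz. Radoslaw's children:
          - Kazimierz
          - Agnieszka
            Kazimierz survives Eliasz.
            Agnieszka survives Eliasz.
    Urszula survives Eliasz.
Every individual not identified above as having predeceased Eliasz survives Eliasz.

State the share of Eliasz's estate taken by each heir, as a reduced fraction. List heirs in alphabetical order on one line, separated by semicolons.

Agnieszka 1/16; Bogdan 1/8; Grzegorz 1/24; Kazimierz 1/16; Ludmila 1/8; Stanislawa 1/4; Tadeusz 1/24; Urszula 1/4; Waclaw 1/24

There is no surviving spouse, so the entire estate passes to Eliasz's descendants per stirpes.
The estate is divided into 4 equal shares of 1/4 among Stanislawa, Oleg, Nadia, Urszula.
Stanislawa is living and takes 1/4.
Oleg predeceased; the 1/4 allotted to Oleg's branch passes to Oleg's issue by representation.
The 1/4 is divided into 2 equal shares of 1/8 among Pelagia, Bogdan.
Pelagia predeceased; the 1/8 allotted to Pelagia's branch passes to Pelagia's issue by representation.
The 1/8 is divided into 3 equal shares of 1/24 among Tadeusz, Waclaw, Grzegorz.
Tadeusz is living and takes 1/24.
Waclaw is living and takes 1/24.
Grzegorz is living and takes 1/24.
Bogdan is living and takes 1/8.
Nadia predeceased; the 1/4 allotted to Nadia's branch passes to Nadia's issue by representation.
The 1/4 is divided into 2 equal shares of 1/8 among Radoslaw, Ludmila.
Radoslaw predeceased; the 1/8 allotted to Radoslaw's branch passes to Radoslaw's issue by representation.
The 1/8 is divided into 2 equal shares of 1/16 among Kazimierz, Agnieszka.
Kazimierz is living and takes 1/16.
Agnieszka is living and takes 1/16.
Ludmila is living and takes 1/8.
Urszula is living and takes 1/4.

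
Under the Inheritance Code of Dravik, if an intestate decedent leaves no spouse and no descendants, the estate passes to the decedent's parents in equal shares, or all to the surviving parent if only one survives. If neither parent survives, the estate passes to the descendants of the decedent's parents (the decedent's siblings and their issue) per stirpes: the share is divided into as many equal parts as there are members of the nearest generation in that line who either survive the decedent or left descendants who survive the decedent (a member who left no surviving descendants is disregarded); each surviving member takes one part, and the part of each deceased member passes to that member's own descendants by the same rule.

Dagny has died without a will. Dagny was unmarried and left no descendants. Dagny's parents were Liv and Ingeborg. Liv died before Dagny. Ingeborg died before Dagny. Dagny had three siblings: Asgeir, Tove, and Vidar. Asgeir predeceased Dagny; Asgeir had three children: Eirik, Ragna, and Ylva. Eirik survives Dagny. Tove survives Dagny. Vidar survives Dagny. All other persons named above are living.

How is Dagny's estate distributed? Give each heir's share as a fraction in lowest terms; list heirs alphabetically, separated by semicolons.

Neither parent survives and there are no descendants, so the estate passes to Dagny's siblings and their issue per stirpes.
The estate is divided into 3 equal shares of 1/3 among Asgeir, Tove, Vidar.
Asgeir predeceased; the 1/3 allotted to Asgeir's branch passes to Asgeir's issue by representation.
The 1/3 is divided into 3 equal shares of 1/9 among Eirik, Ragna, Ylva.
Eirik is living and takes 1/9.
Ragna is living and takes 1/9.
Ylva is living and takes 1/9.
Tove is living and takes 1/3.
Vidar is living and takes 1/3.

Eirik 1/9; Ragna 1/9; Tove 1/3; Vidar 1/3; Ylva 1/9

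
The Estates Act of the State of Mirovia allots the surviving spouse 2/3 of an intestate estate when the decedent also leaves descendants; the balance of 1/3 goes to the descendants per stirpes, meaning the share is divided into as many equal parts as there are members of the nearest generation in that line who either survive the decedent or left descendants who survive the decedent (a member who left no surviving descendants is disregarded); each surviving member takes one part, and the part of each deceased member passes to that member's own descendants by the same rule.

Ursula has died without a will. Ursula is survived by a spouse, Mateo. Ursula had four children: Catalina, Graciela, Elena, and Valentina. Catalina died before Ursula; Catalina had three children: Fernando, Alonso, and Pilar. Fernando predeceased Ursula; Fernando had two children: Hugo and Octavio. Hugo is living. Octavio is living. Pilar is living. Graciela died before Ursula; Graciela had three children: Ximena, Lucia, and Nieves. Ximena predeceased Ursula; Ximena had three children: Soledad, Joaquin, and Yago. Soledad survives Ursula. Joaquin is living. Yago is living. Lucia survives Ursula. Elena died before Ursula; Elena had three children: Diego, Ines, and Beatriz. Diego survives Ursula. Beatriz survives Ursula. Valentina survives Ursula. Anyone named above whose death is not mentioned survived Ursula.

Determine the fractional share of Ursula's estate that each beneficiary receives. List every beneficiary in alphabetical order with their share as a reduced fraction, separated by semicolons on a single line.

Alonso 1/36; Beatriz 1/36; Diego 1/36; Hugo 1/72; Ines 1/36; Joaquin 1/108; Lucia 1/36; Mateo 2/3; Nieves 1/36; Octavio 1/72; Pilar 1/36; Soledad 1/108; Valentina 1/12; Yago 1/108

Mateo, as surviving spouse, takes 2/3.
The remaining 1/3 passes to Ursula's descendants per stirpes.
The 1/3 is divided into 4 equal shares of 1/12 among Catalina, Graciela, Elena, Valentina.
Catalina predeceased; the 1/12 allotted to Catalina's branch passes to Catalina's issue by representation.
The 1/12 is divided into 3 equal shares of 1/36 among Fernando, Alonso, Pilar.
Fernando predeceased; the 1/36 allotted to Fernando's branch passes to Fernando's issue by representation.
The 1/36 is divided into 2 equal shares of 1/72 among Hugo, Octavio.
Hugo is living and takes 1/72.
Octavio is living and takes 1/72.
Alonso is living and takes 1/36.
Pilar is living and takes 1/36.
Graciela predeceased; the 1/12 allotted to Graciela's branch passes to Graciela's issue by representation.
The 1/12 is divided into 3 equal shares of 1/36 among Ximena, Lucia, Nieves.
Ximena predeceased; the 1/36 allotted to Ximena's branch passes to Ximena's issue by representation.
The 1/36 is divided into 3 equal shares of 1/108 among Soledad, Joaquin, Yago.
Soledad is living and takes 1/108.
Joaquin is living and takes 1/108.
Yago is living and takes 1/108.
Lucia is living and takes 1/36.
Nieves is living and takes 1/36.
Elena predeceased; the 1/12 allotted to Elena's branch passes to Elena's issue by representation.
The 1/12 is divided into 3 equal shares of 1/36 among Diego, Ines, Beatriz.
Diego is living and takes 1/36.
Ines is living and takes 1/36.
Beatriz is living and takes 1/36.
Valentina is living and takes 1/12.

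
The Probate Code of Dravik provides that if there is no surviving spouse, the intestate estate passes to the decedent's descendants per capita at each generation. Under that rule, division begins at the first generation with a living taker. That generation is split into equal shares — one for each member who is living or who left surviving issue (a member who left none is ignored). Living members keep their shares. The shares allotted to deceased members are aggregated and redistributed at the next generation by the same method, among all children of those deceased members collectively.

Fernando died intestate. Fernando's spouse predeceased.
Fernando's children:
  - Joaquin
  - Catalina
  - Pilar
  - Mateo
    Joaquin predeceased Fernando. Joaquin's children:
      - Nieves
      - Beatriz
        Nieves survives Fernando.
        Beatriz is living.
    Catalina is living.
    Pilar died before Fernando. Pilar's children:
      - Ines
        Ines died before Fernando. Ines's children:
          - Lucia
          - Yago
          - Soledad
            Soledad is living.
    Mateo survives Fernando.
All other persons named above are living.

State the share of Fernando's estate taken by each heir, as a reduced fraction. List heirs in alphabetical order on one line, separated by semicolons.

Beatriz 1/6; Catalina 1/4; Lucia 1/18; Mateo 1/4; Nieves 1/6; Soledad 1/18; Yago 1/18

There is no surviving spouse, so the entire estate passes to Fernando's descendants per capita at each generation.
At generation 1 (Joaquin, Catalina, Pilar, Mateo) there are 4 shares of (1)/4 = 1/4 each.
Living: Catalina and Mateo — each takes 1/4.
Deceased: Joaquin and Pilar. Their combined 1/2 is pooled and carried to generation 2.
At generation 2 (Nieves, Beatriz, Ines) there are 3 shares of (1/2)/3 = 1/6 each.
Living: Nieves and Beatriz — each takes 1/6.
Deceased: Ines. That 1/6 share is carried to generation 3.
At generation 3 (Lucia, Yago, Soledad) there are 3 shares of (1/6)/3 = 1/18 each.
Living: Lucia, Yago, and Soledad — each takes 1/18.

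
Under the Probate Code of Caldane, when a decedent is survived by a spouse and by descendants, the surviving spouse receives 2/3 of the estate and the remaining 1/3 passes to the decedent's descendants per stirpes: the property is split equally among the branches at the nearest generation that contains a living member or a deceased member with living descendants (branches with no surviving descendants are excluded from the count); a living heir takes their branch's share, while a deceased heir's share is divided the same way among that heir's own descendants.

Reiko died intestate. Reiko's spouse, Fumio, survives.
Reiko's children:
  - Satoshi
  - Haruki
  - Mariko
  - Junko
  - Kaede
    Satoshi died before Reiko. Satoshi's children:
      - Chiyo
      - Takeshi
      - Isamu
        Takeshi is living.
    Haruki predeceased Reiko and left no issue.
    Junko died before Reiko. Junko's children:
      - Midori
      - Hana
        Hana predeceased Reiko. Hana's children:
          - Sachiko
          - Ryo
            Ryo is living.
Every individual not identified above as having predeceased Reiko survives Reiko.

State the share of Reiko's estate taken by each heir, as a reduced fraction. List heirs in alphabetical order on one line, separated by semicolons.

Fumio, as surviving spouse, takes 2/3.
The remaining 1/3 passes to Reiko's descendants per stirpes.
Haruki left no surviving issue, so that branch lapses and is disregarded.
The 1/3 is divided into 4 equal shares of 1/12 among Satoshi, Mariko, Junko, Kaede.
Satoshi predeceased; the 1/12 allotted to Satoshi's branch passes to Satoshi's issue by representation.
The 1/12 is divided into 3 equal shares of 1/36 among Chiyo, Takeshi, Isamu.
Chiyo is living and takes 1/36.
Takeshi is living and takes 1/36.
Isamu is living and takes 1/36.
Mariko is living and takes 1/12.
Junko predeceased; the 1/12 allotted to Junko's branch passes to Junko's issue by representation.
The 1/12 is divided into 2 equal shares of 1/24 among Midori, Hana.
Midori is living and takes 1/24.
Hana predeceased; the 1/24 allotted to Hana's branch passes to Hana's issue by representation.
The 1/24 is divided into 2 equal shares of 1/48 among Sachiko, Ryo.
Sachiko is living and takes 1/48.
Ryo is living and takes 1/48.
Kaede is living and takes 1/12.

Chiyo 1/36; Fumio 2/3; Isamu 1/36; Kaede 1/12; Mariko 1/12; Midori 1/24; Ryo 1/48; Sachiko 1/48; Takeshi 1/36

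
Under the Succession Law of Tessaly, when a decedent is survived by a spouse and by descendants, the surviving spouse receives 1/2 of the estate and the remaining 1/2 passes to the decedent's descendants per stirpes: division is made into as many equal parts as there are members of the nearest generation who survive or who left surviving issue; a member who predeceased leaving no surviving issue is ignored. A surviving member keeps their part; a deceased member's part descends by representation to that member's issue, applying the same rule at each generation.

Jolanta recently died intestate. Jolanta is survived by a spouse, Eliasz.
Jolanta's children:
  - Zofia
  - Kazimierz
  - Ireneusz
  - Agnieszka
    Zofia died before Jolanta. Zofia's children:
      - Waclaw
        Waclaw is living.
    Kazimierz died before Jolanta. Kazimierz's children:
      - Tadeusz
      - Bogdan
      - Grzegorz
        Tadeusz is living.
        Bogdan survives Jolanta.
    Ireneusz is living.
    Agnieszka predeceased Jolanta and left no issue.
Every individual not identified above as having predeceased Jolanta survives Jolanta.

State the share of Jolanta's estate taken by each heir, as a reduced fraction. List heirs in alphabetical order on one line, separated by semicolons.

Bogdan 1/18; Eliasz 1/2; Grzegorz 1/18; Ireneusz 1/6; Tadeusz 1/18; Waclaw 1/6

Eliasz, as surviving spouse, takes 1/2.
The remaining 1/2 passes to Jolanta's descendants per stirpes.
Agnieszka left no surviving issue, so that branch lapses and is disregarded.
The 1/2 is divided into 3 equal shares of 1/6 among Zofia, Kazimierz, Ireneusz.
Zofia predeceased; the 1/6 allotted to Zofia's branch passes to Zofia's issue by representation.
Waclaw is the sole taker at this level and receives the full 1/6.
Kazimierz predeceased; the 1/6 allotted to Kazimierz's branch passes to Kazimierz's issue by representation.
The 1/6 is divided into 3 equal shares of 1/18 among Tadeusz, Bogdan, Grzegorz.
Tadeusz is living and takes 1/18.
Bogdan is living and takes 1/18.
Grzegorz is living and takes 1/18.
Ireneusz is living and takes 1/6.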